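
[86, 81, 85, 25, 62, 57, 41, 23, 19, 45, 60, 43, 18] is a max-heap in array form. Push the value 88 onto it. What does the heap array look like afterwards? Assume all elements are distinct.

append 88 at index 13 → [86, 81, 85, 25, 62, 57, 41, 23, 19, 45, 60, 43, 18, 88]
88 > parent 41 at index 6, swap → [86, 81, 85, 25, 62, 57, 88, 23, 19, 45, 60, 43, 18, 41]
88 > parent 85 at index 2, swap → [86, 81, 88, 25, 62, 57, 85, 23, 19, 45, 60, 43, 18, 41]
88 > parent 86 at index 0, swap → [88, 81, 86, 25, 62, 57, 85, 23, 19, 45, 60, 43, 18, 41]

[88, 81, 86, 25, 62, 57, 85, 23, 19, 45, 60, 43, 18, 41]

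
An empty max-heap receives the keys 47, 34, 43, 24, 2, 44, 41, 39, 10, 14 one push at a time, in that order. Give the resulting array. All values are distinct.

Insert 47:
  append 47 at index 0 → [47] (no swap needed)
Insert 34:
  append 34 at index 1 → [47, 34] (no swap needed)
Insert 43:
  append 43 at index 2 → [47, 34, 43] (no swap needed)
Insert 24:
  append 24 at index 3 → [47, 34, 43, 24] (no swap needed)
Insert 2:
  append 2 at index 4 → [47, 34, 43, 24, 2] (no swap needed)
Insert 44:
  append 44 at index 5 → [47, 34, 43, 24, 2, 44]
  44 > parent 43 at index 2, swap → [47, 34, 44, 24, 2, 43]
Insert 41:
  append 41 at index 6 → [47, 34, 44, 24, 2, 43, 41] (no swap needed)
Insert 39:
  append 39 at index 7 → [47, 34, 44, 24, 2, 43, 41, 39]
  39 > parent 24 at index 3, swap → [47, 34, 44, 39, 2, 43, 41, 24]
  39 > parent 34 at index 1, swap → [47, 39, 44, 34, 2, 43, 41, 24]
Insert 10:
  append 10 at index 8 → [47, 39, 44, 34, 2, 43, 41, 24, 10] (no swap needed)
Insert 14:
  append 14 at index 9 → [47, 39, 44, 34, 2, 43, 41, 24, 10, 14]
  14 > parent 2 at index 4, swap → [47, 39, 44, 34, 14, 43, 41, 24, 10, 2]

[47, 39, 44, 34, 14, 43, 41, 24, 10, 2]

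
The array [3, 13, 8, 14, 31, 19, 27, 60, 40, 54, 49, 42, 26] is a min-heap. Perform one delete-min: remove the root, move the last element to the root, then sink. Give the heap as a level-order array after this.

[8, 13, 19, 14, 31, 26, 27, 60, 40, 54, 49, 42]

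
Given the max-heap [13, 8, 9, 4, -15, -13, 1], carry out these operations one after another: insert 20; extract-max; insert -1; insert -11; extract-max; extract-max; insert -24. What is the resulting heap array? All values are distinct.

[8, 4, 1, -1, -15, -13, -11, -24]

insert 20:
  append 20 at index 7 → [13, 8, 9, 4, -15, -13, 1, 20]
  20 > parent 4 at index 3, swap → [13, 8, 9, 20, -15, -13, 1, 4]
  20 > parent 8 at index 1, swap → [13, 20, 9, 8, -15, -13, 1, 4]
  20 > parent 13 at index 0, swap → [20, 13, 9, 8, -15, -13, 1, 4]
extract-max → returns 20:
  remove root 20; move last element 4 to root → [4, 13, 9, 8, -15, -13, 1]
  4 vs larger child 13 at index 1, swap → [13, 4, 9, 8, -15, -13, 1]
  4 vs larger child 8 at index 3, swap → [13, 8, 9, 4, -15, -13, 1]
insert -1:
  append -1 at index 7 → [13, 8, 9, 4, -15, -13, 1, -1] (no swap needed)
insert -11:
  append -11 at index 8 → [13, 8, 9, 4, -15, -13, 1, -1, -11] (no swap needed)
extract-max → returns 13:
  remove root 13; move last element -11 to root → [-11, 8, 9, 4, -15, -13, 1, -1]
  -11 vs larger child 9 at index 2, swap → [9, 8, -11, 4, -15, -13, 1, -1]
  -11 vs larger child 1 at index 6, swap → [9, 8, 1, 4, -15, -13, -11, -1]
extract-max → returns 9:
  remove root 9; move last element -1 to root → [-1, 8, 1, 4, -15, -13, -11]
  -1 vs larger child 8 at index 1, swap → [8, -1, 1, 4, -15, -13, -11]
  -1 vs larger child 4 at index 3, swap → [8, 4, 1, -1, -15, -13, -11]
insert -24:
  append -24 at index 7 → [8, 4, 1, -1, -15, -13, -11, -24] (no swap needed)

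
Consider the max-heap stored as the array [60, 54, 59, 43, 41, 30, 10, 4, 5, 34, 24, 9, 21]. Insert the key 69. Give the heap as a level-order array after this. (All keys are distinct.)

[69, 54, 60, 43, 41, 30, 59, 4, 5, 34, 24, 9, 21, 10]

append 69 at index 13 → [60, 54, 59, 43, 41, 30, 10, 4, 5, 34, 24, 9, 21, 69]
69 > parent 10 at index 6, swap → [60, 54, 59, 43, 41, 30, 69, 4, 5, 34, 24, 9, 21, 10]
69 > parent 59 at index 2, swap → [60, 54, 69, 43, 41, 30, 59, 4, 5, 34, 24, 9, 21, 10]
69 > parent 60 at index 0, swap → [69, 54, 60, 43, 41, 30, 59, 4, 5, 34, 24, 9, 21, 10]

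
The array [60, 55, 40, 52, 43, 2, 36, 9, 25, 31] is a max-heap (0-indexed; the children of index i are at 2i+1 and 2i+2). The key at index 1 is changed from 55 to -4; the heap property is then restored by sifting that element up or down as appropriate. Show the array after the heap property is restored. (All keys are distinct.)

[60, 52, 40, 25, 43, 2, 36, 9, -4, 31]

set index 1 from 55 to -4 → [60, -4, 40, 52, 43, 2, 36, 9, 25, 31]
-4 vs larger child 52 at index 3, swap → [60, 52, 40, -4, 43, 2, 36, 9, 25, 31]
-4 vs larger child 25 at index 8, swap → [60, 52, 40, 25, 43, 2, 36, 9, -4, 31]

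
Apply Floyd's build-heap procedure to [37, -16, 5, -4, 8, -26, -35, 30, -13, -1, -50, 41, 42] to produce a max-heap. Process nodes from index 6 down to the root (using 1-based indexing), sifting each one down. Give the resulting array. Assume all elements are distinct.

sift down from index 6:
  -26 vs larger child 42 at index 13, swap → [37, -16, 5, -4, 8, 42, -35, 30, -13, -1, -50, 41, -26]
sift down from index 5: already satisfies heap property
sift down from index 4:
  -4 vs larger child 30 at index 8, swap → [37, -16, 5, 30, 8, 42, -35, -4, -13, -1, -50, 41, -26]
sift down from index 3:
  5 vs larger child 42 at index 6, swap → [37, -16, 42, 30, 8, 5, -35, -4, -13, -1, -50, 41, -26]
  5 vs larger child 41 at index 12, swap → [37, -16, 42, 30, 8, 41, -35, -4, -13, -1, -50, 5, -26]
sift down from index 2:
  -16 vs larger child 30 at index 4, swap → [37, 30, 42, -16, 8, 41, -35, -4, -13, -1, -50, 5, -26]
  -16 vs larger child -4 at index 8, swap → [37, 30, 42, -4, 8, 41, -35, -16, -13, -1, -50, 5, -26]
sift down from index 1:
  37 vs larger child 42 at index 3, swap → [42, 30, 37, -4, 8, 41, -35, -16, -13, -1, -50, 5, -26]
  37 vs larger child 41 at index 6, swap → [42, 30, 41, -4, 8, 37, -35, -16, -13, -1, -50, 5, -26]

[42, 30, 41, -4, 8, 37, -35, -16, -13, -1, -50, 5, -26]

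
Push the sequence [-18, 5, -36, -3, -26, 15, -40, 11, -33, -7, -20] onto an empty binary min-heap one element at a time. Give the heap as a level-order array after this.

[-40, -33, -36, -26, -20, 15, -18, 11, 5, -3, -7]

Insert -18:
  append -18 at index 0 → [-18] (no swap needed)
Insert 5:
  append 5 at index 1 → [-18, 5] (no swap needed)
Insert -36:
  append -36 at index 2 → [-18, 5, -36]
  -36 < parent -18 at index 0, swap → [-36, 5, -18]
Insert -3:
  append -3 at index 3 → [-36, 5, -18, -3]
  -3 < parent 5 at index 1, swap → [-36, -3, -18, 5]
Insert -26:
  append -26 at index 4 → [-36, -3, -18, 5, -26]
  -26 < parent -3 at index 1, swap → [-36, -26, -18, 5, -3]
Insert 15:
  append 15 at index 5 → [-36, -26, -18, 5, -3, 15] (no swap needed)
Insert -40:
  append -40 at index 6 → [-36, -26, -18, 5, -3, 15, -40]
  -40 < parent -18 at index 2, swap → [-36, -26, -40, 5, -3, 15, -18]
  -40 < parent -36 at index 0, swap → [-40, -26, -36, 5, -3, 15, -18]
Insert 11:
  append 11 at index 7 → [-40, -26, -36, 5, -3, 15, -18, 11] (no swap needed)
Insert -33:
  append -33 at index 8 → [-40, -26, -36, 5, -3, 15, -18, 11, -33]
  -33 < parent 5 at index 3, swap → [-40, -26, -36, -33, -3, 15, -18, 11, 5]
  -33 < parent -26 at index 1, swap → [-40, -33, -36, -26, -3, 15, -18, 11, 5]
Insert -7:
  append -7 at index 9 → [-40, -33, -36, -26, -3, 15, -18, 11, 5, -7]
  -7 < parent -3 at index 4, swap → [-40, -33, -36, -26, -7, 15, -18, 11, 5, -3]
Insert -20:
  append -20 at index 10 → [-40, -33, -36, -26, -7, 15, -18, 11, 5, -3, -20]
  -20 < parent -7 at index 4, swap → [-40, -33, -36, -26, -20, 15, -18, 11, 5, -3, -7]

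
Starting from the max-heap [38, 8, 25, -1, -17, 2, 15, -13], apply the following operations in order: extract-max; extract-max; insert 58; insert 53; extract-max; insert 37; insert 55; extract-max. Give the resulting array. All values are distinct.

[53, 37, 15, 8, -17, -13, 2, -1]

extract-max → returns 38:
  remove root 38; move last element -13 to root → [-13, 8, 25, -1, -17, 2, 15]
  -13 vs larger child 25 at index 2, swap → [25, 8, -13, -1, -17, 2, 15]
  -13 vs larger child 15 at index 6, swap → [25, 8, 15, -1, -17, 2, -13]
extract-max → returns 25:
  remove root 25; move last element -13 to root → [-13, 8, 15, -1, -17, 2]
  -13 vs larger child 15 at index 2, swap → [15, 8, -13, -1, -17, 2]
  -13 vs only child 2 at index 5, swap → [15, 8, 2, -1, -17, -13]
insert 58:
  append 58 at index 6 → [15, 8, 2, -1, -17, -13, 58]
  58 > parent 2 at index 2, swap → [15, 8, 58, -1, -17, -13, 2]
  58 > parent 15 at index 0, swap → [58, 8, 15, -1, -17, -13, 2]
insert 53:
  append 53 at index 7 → [58, 8, 15, -1, -17, -13, 2, 53]
  53 > parent -1 at index 3, swap → [58, 8, 15, 53, -17, -13, 2, -1]
  53 > parent 8 at index 1, swap → [58, 53, 15, 8, -17, -13, 2, -1]
extract-max → returns 58:
  remove root 58; move last element -1 to root → [-1, 53, 15, 8, -17, -13, 2]
  -1 vs larger child 53 at index 1, swap → [53, -1, 15, 8, -17, -13, 2]
  -1 vs larger child 8 at index 3, swap → [53, 8, 15, -1, -17, -13, 2]
insert 37:
  append 37 at index 7 → [53, 8, 15, -1, -17, -13, 2, 37]
  37 > parent -1 at index 3, swap → [53, 8, 15, 37, -17, -13, 2, -1]
  37 > parent 8 at index 1, swap → [53, 37, 15, 8, -17, -13, 2, -1]
insert 55:
  append 55 at index 8 → [53, 37, 15, 8, -17, -13, 2, -1, 55]
  55 > parent 8 at index 3, swap → [53, 37, 15, 55, -17, -13, 2, -1, 8]
  55 > parent 37 at index 1, swap → [53, 55, 15, 37, -17, -13, 2, -1, 8]
  55 > parent 53 at index 0, swap → [55, 53, 15, 37, -17, -13, 2, -1, 8]
extract-max → returns 55:
  remove root 55; move last element 8 to root → [8, 53, 15, 37, -17, -13, 2, -1]
  8 vs larger child 53 at index 1, swap → [53, 8, 15, 37, -17, -13, 2, -1]
  8 vs larger child 37 at index 3, swap → [53, 37, 15, 8, -17, -13, 2, -1]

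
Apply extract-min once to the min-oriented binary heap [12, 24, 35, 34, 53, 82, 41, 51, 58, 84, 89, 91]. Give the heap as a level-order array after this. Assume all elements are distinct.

[24, 34, 35, 51, 53, 82, 41, 91, 58, 84, 89]

remove root 12; move last element 91 to root → [91, 24, 35, 34, 53, 82, 41, 51, 58, 84, 89]
91 vs smaller child 24 at index 1, swap → [24, 91, 35, 34, 53, 82, 41, 51, 58, 84, 89]
91 vs smaller child 34 at index 3, swap → [24, 34, 35, 91, 53, 82, 41, 51, 58, 84, 89]
91 vs smaller child 51 at index 7, swap → [24, 34, 35, 51, 53, 82, 41, 91, 58, 84, 89]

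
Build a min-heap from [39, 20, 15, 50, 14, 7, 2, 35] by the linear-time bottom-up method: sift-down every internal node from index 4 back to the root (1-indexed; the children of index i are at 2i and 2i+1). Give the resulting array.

sift down from index 4:
  50 vs only child 35 at index 8, swap → [39, 20, 15, 35, 14, 7, 2, 50]
sift down from index 3:
  15 vs smaller child 2 at index 7, swap → [39, 20, 2, 35, 14, 7, 15, 50]
sift down from index 2:
  20 vs smaller child 14 at index 5, swap → [39, 14, 2, 35, 20, 7, 15, 50]
sift down from index 1:
  39 vs smaller child 2 at index 3, swap → [2, 14, 39, 35, 20, 7, 15, 50]
  39 vs smaller child 7 at index 6, swap → [2, 14, 7, 35, 20, 39, 15, 50]

[2, 14, 7, 35, 20, 39, 15, 50]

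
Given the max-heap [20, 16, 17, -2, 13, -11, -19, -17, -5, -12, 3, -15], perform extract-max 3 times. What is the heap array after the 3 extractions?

[13, 3, -11, -2, -12, -15, -19, -17, -5]

extract-max #1 returns 20:
  remove root 20; move last element -15 to root → [-15, 16, 17, -2, 13, -11, -19, -17, -5, -12, 3]
  -15 vs larger child 17 at index 2, swap → [17, 16, -15, -2, 13, -11, -19, -17, -5, -12, 3]
  -15 vs larger child -11 at index 5, swap → [17, 16, -11, -2, 13, -15, -19, -17, -5, -12, 3]
extract-max #2 returns 17:
  remove root 17; move last element 3 to root → [3, 16, -11, -2, 13, -15, -19, -17, -5, -12]
  3 vs larger child 16 at index 1, swap → [16, 3, -11, -2, 13, -15, -19, -17, -5, -12]
  3 vs larger child 13 at index 4, swap → [16, 13, -11, -2, 3, -15, -19, -17, -5, -12]
extract-max #3 returns 16:
  remove root 16; move last element -12 to root → [-12, 13, -11, -2, 3, -15, -19, -17, -5]
  -12 vs larger child 13 at index 1, swap → [13, -12, -11, -2, 3, -15, -19, -17, -5]
  -12 vs larger child 3 at index 4, swap → [13, 3, -11, -2, -12, -15, -19, -17, -5]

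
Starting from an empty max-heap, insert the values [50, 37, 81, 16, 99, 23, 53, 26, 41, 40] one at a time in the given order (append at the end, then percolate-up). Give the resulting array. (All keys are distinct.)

[99, 81, 53, 41, 40, 23, 50, 16, 26, 37]

Insert 50:
  append 50 at index 0 → [50] (no swap needed)
Insert 37:
  append 37 at index 1 → [50, 37] (no swap needed)
Insert 81:
  append 81 at index 2 → [50, 37, 81]
  81 > parent 50 at index 0, swap → [81, 37, 50]
Insert 16:
  append 16 at index 3 → [81, 37, 50, 16] (no swap needed)
Insert 99:
  append 99 at index 4 → [81, 37, 50, 16, 99]
  99 > parent 37 at index 1, swap → [81, 99, 50, 16, 37]
  99 > parent 81 at index 0, swap → [99, 81, 50, 16, 37]
Insert 23:
  append 23 at index 5 → [99, 81, 50, 16, 37, 23] (no swap needed)
Insert 53:
  append 53 at index 6 → [99, 81, 50, 16, 37, 23, 53]
  53 > parent 50 at index 2, swap → [99, 81, 53, 16, 37, 23, 50]
Insert 26:
  append 26 at index 7 → [99, 81, 53, 16, 37, 23, 50, 26]
  26 > parent 16 at index 3, swap → [99, 81, 53, 26, 37, 23, 50, 16]
Insert 41:
  append 41 at index 8 → [99, 81, 53, 26, 37, 23, 50, 16, 41]
  41 > parent 26 at index 3, swap → [99, 81, 53, 41, 37, 23, 50, 16, 26]
Insert 40:
  append 40 at index 9 → [99, 81, 53, 41, 37, 23, 50, 16, 26, 40]
  40 > parent 37 at index 4, swap → [99, 81, 53, 41, 40, 23, 50, 16, 26, 37]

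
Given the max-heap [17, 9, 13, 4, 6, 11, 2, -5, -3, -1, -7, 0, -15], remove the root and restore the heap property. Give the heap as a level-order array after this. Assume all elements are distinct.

[13, 9, 11, 4, 6, 0, 2, -5, -3, -1, -7, -15]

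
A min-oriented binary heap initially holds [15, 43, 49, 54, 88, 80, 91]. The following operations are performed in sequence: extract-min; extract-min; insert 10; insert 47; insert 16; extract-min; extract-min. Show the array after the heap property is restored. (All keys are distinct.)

[47, 54, 49, 91, 88, 80]

extract-min → returns 15:
  remove root 15; move last element 91 to root → [91, 43, 49, 54, 88, 80]
  91 vs smaller child 43 at index 1, swap → [43, 91, 49, 54, 88, 80]
  91 vs smaller child 54 at index 3, swap → [43, 54, 49, 91, 88, 80]
extract-min → returns 43:
  remove root 43; move last element 80 to root → [80, 54, 49, 91, 88]
  80 vs smaller child 49 at index 2, swap → [49, 54, 80, 91, 88]
insert 10:
  append 10 at index 5 → [49, 54, 80, 91, 88, 10]
  10 < parent 80 at index 2, swap → [49, 54, 10, 91, 88, 80]
  10 < parent 49 at index 0, swap → [10, 54, 49, 91, 88, 80]
insert 47:
  append 47 at index 6 → [10, 54, 49, 91, 88, 80, 47]
  47 < parent 49 at index 2, swap → [10, 54, 47, 91, 88, 80, 49]
insert 16:
  append 16 at index 7 → [10, 54, 47, 91, 88, 80, 49, 16]
  16 < parent 91 at index 3, swap → [10, 54, 47, 16, 88, 80, 49, 91]
  16 < parent 54 at index 1, swap → [10, 16, 47, 54, 88, 80, 49, 91]
extract-min → returns 10:
  remove root 10; move last element 91 to root → [91, 16, 47, 54, 88, 80, 49]
  91 vs smaller child 16 at index 1, swap → [16, 91, 47, 54, 88, 80, 49]
  91 vs smaller child 54 at index 3, swap → [16, 54, 47, 91, 88, 80, 49]
extract-min → returns 16:
  remove root 16; move last element 49 to root → [49, 54, 47, 91, 88, 80]
  49 vs smaller child 47 at index 2, swap → [47, 54, 49, 91, 88, 80]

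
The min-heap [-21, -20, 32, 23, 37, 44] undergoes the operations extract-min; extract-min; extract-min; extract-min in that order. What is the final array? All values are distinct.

extract-min → returns -21:
  remove root -21; move last element 44 to root → [44, -20, 32, 23, 37]
  44 vs smaller child -20 at index 1, swap → [-20, 44, 32, 23, 37]
  44 vs smaller child 23 at index 3, swap → [-20, 23, 32, 44, 37]
extract-min → returns -20:
  remove root -20; move last element 37 to root → [37, 23, 32, 44]
  37 vs smaller child 23 at index 1, swap → [23, 37, 32, 44]
extract-min → returns 23:
  remove root 23; move last element 44 to root → [44, 37, 32]
  44 vs smaller child 32 at index 2, swap → [32, 37, 44]
extract-min → returns 32:
  remove root 32; move last element 44 to root → [44, 37]
  44 vs only child 37 at index 1, swap → [37, 44]

[37, 44]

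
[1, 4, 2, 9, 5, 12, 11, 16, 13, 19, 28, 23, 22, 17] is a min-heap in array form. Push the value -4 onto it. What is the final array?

append -4 at index 14 → [1, 4, 2, 9, 5, 12, 11, 16, 13, 19, 28, 23, 22, 17, -4]
-4 < parent 11 at index 6, swap → [1, 4, 2, 9, 5, 12, -4, 16, 13, 19, 28, 23, 22, 17, 11]
-4 < parent 2 at index 2, swap → [1, 4, -4, 9, 5, 12, 2, 16, 13, 19, 28, 23, 22, 17, 11]
-4 < parent 1 at index 0, swap → [-4, 4, 1, 9, 5, 12, 2, 16, 13, 19, 28, 23, 22, 17, 11]

[-4, 4, 1, 9, 5, 12, 2, 16, 13, 19, 28, 23, 22, 17, 11]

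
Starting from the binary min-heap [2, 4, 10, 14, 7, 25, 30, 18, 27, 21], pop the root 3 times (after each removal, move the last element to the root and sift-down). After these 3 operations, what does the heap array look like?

extract-min #1 returns 2:
  remove root 2; move last element 21 to root → [21, 4, 10, 14, 7, 25, 30, 18, 27]
  21 vs smaller child 4 at index 1, swap → [4, 21, 10, 14, 7, 25, 30, 18, 27]
  21 vs smaller child 7 at index 4, swap → [4, 7, 10, 14, 21, 25, 30, 18, 27]
extract-min #2 returns 4:
  remove root 4; move last element 27 to root → [27, 7, 10, 14, 21, 25, 30, 18]
  27 vs smaller child 7 at index 1, swap → [7, 27, 10, 14, 21, 25, 30, 18]
  27 vs smaller child 14 at index 3, swap → [7, 14, 10, 27, 21, 25, 30, 18]
  27 vs only child 18 at index 7, swap → [7, 14, 10, 18, 21, 25, 30, 27]
extract-min #3 returns 7:
  remove root 7; move last element 27 to root → [27, 14, 10, 18, 21, 25, 30]
  27 vs smaller child 10 at index 2, swap → [10, 14, 27, 18, 21, 25, 30]
  27 vs smaller child 25 at index 5, swap → [10, 14, 25, 18, 21, 27, 30]

[10, 14, 25, 18, 21, 27, 30]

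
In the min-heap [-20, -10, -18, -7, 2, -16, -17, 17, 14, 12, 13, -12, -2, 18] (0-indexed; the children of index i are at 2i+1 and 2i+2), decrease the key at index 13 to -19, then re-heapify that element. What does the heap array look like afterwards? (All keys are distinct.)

set index 13 from 18 to -19 → [-20, -10, -18, -7, 2, -16, -17, 17, 14, 12, 13, -12, -2, -19]
-19 < parent -17 at index 6, swap → [-20, -10, -18, -7, 2, -16, -19, 17, 14, 12, 13, -12, -2, -17]
-19 < parent -18 at index 2, swap → [-20, -10, -19, -7, 2, -16, -18, 17, 14, 12, 13, -12, -2, -17]

[-20, -10, -19, -7, 2, -16, -18, 17, 14, 12, 13, -12, -2, -17]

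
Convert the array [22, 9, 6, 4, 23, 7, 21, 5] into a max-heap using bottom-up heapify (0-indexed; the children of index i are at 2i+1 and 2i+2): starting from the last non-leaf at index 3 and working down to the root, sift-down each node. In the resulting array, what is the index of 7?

5

sift down from index 3:
  4 vs only child 5 at index 7, swap → [22, 9, 6, 5, 23, 7, 21, 4]
sift down from index 2:
  6 vs larger child 21 at index 6, swap → [22, 9, 21, 5, 23, 7, 6, 4]
sift down from index 1:
  9 vs larger child 23 at index 4, swap → [22, 23, 21, 5, 9, 7, 6, 4]
sift down from index 0:
  22 vs larger child 23 at index 1, swap → [23, 22, 21, 5, 9, 7, 6, 4]
resulting array: [23, 22, 21, 5, 9, 7, 6, 4]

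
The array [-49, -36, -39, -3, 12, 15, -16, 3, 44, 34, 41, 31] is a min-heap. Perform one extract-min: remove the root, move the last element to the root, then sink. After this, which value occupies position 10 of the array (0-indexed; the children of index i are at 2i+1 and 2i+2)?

41

remove root -49; move last element 31 to root → [31, -36, -39, -3, 12, 15, -16, 3, 44, 34, 41]
31 vs smaller child -39 at index 2, swap → [-39, -36, 31, -3, 12, 15, -16, 3, 44, 34, 41]
31 vs smaller child -16 at index 6, swap → [-39, -36, -16, -3, 12, 15, 31, 3, 44, 34, 41]
resulting array: [-39, -36, -16, -3, 12, 15, 31, 3, 44, 34, 41]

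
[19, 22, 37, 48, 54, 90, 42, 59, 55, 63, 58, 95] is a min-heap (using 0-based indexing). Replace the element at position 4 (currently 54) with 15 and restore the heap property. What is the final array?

set index 4 from 54 to 15 → [19, 22, 37, 48, 15, 90, 42, 59, 55, 63, 58, 95]
15 < parent 22 at index 1, swap → [19, 15, 37, 48, 22, 90, 42, 59, 55, 63, 58, 95]
15 < parent 19 at index 0, swap → [15, 19, 37, 48, 22, 90, 42, 59, 55, 63, 58, 95]

[15, 19, 37, 48, 22, 90, 42, 59, 55, 63, 58, 95]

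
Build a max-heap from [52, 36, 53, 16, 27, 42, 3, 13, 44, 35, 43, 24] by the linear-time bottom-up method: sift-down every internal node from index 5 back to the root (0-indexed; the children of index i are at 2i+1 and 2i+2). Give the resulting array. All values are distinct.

[53, 44, 52, 36, 43, 42, 3, 13, 16, 35, 27, 24]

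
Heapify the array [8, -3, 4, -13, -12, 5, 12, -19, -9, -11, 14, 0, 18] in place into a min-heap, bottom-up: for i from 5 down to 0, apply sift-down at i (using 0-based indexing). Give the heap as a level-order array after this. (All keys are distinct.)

[-19, -13, 0, -9, -12, 4, 12, -3, 8, -11, 14, 5, 18]

sift down from index 5:
  5 vs smaller child 0 at index 11, swap → [8, -3, 4, -13, -12, 0, 12, -19, -9, -11, 14, 5, 18]
sift down from index 4: already satisfies heap property
sift down from index 3:
  -13 vs smaller child -19 at index 7, swap → [8, -3, 4, -19, -12, 0, 12, -13, -9, -11, 14, 5, 18]
sift down from index 2:
  4 vs smaller child 0 at index 5, swap → [8, -3, 0, -19, -12, 4, 12, -13, -9, -11, 14, 5, 18]
sift down from index 1:
  -3 vs smaller child -19 at index 3, swap → [8, -19, 0, -3, -12, 4, 12, -13, -9, -11, 14, 5, 18]
  -3 vs smaller child -13 at index 7, swap → [8, -19, 0, -13, -12, 4, 12, -3, -9, -11, 14, 5, 18]
sift down from index 0:
  8 vs smaller child -19 at index 1, swap → [-19, 8, 0, -13, -12, 4, 12, -3, -9, -11, 14, 5, 18]
  8 vs smaller child -13 at index 3, swap → [-19, -13, 0, 8, -12, 4, 12, -3, -9, -11, 14, 5, 18]
  8 vs smaller child -9 at index 8, swap → [-19, -13, 0, -9, -12, 4, 12, -3, 8, -11, 14, 5, 18]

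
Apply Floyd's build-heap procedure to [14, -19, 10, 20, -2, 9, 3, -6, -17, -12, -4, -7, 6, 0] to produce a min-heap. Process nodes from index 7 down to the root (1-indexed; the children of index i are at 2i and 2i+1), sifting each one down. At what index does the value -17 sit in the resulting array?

2

sift down from index 7:
  3 vs only child 0 at index 14, swap → [14, -19, 10, 20, -2, 9, 0, -6, -17, -12, -4, -7, 6, 3]
sift down from index 6:
  9 vs smaller child -7 at index 12, swap → [14, -19, 10, 20, -2, -7, 0, -6, -17, -12, -4, 9, 6, 3]
sift down from index 5:
  -2 vs smaller child -12 at index 10, swap → [14, -19, 10, 20, -12, -7, 0, -6, -17, -2, -4, 9, 6, 3]
sift down from index 4:
  20 vs smaller child -17 at index 9, swap → [14, -19, 10, -17, -12, -7, 0, -6, 20, -2, -4, 9, 6, 3]
sift down from index 3:
  10 vs smaller child -7 at index 6, swap → [14, -19, -7, -17, -12, 10, 0, -6, 20, -2, -4, 9, 6, 3]
  10 vs smaller child 6 at index 13, swap → [14, -19, -7, -17, -12, 6, 0, -6, 20, -2, -4, 9, 10, 3]
sift down from index 2: already satisfies heap property
sift down from index 1:
  14 vs smaller child -19 at index 2, swap → [-19, 14, -7, -17, -12, 6, 0, -6, 20, -2, -4, 9, 10, 3]
  14 vs smaller child -17 at index 4, swap → [-19, -17, -7, 14, -12, 6, 0, -6, 20, -2, -4, 9, 10, 3]
  14 vs smaller child -6 at index 8, swap → [-19, -17, -7, -6, -12, 6, 0, 14, 20, -2, -4, 9, 10, 3]
resulting array: [-19, -17, -7, -6, -12, 6, 0, 14, 20, -2, -4, 9, 10, 3]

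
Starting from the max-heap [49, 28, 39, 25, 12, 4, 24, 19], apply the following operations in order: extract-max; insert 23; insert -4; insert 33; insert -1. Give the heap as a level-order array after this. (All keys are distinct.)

extract-max → returns 49:
  remove root 49; move last element 19 to root → [19, 28, 39, 25, 12, 4, 24]
  19 vs larger child 39 at index 2, swap → [39, 28, 19, 25, 12, 4, 24]
  19 vs larger child 24 at index 6, swap → [39, 28, 24, 25, 12, 4, 19]
insert 23:
  append 23 at index 7 → [39, 28, 24, 25, 12, 4, 19, 23] (no swap needed)
insert -4:
  append -4 at index 8 → [39, 28, 24, 25, 12, 4, 19, 23, -4] (no swap needed)
insert 33:
  append 33 at index 9 → [39, 28, 24, 25, 12, 4, 19, 23, -4, 33]
  33 > parent 12 at index 4, swap → [39, 28, 24, 25, 33, 4, 19, 23, -4, 12]
  33 > parent 28 at index 1, swap → [39, 33, 24, 25, 28, 4, 19, 23, -4, 12]
insert -1:
  append -1 at index 10 → [39, 33, 24, 25, 28, 4, 19, 23, -4, 12, -1] (no swap needed)

[39, 33, 24, 25, 28, 4, 19, 23, -4, 12, -1]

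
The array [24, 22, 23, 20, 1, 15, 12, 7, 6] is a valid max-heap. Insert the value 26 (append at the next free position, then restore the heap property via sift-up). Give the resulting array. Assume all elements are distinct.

[26, 24, 23, 20, 22, 15, 12, 7, 6, 1]

append 26 at index 9 → [24, 22, 23, 20, 1, 15, 12, 7, 6, 26]
26 > parent 1 at index 4, swap → [24, 22, 23, 20, 26, 15, 12, 7, 6, 1]
26 > parent 22 at index 1, swap → [24, 26, 23, 20, 22, 15, 12, 7, 6, 1]
26 > parent 24 at index 0, swap → [26, 24, 23, 20, 22, 15, 12, 7, 6, 1]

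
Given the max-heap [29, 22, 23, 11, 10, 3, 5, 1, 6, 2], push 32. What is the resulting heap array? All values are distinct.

append 32 at index 10 → [29, 22, 23, 11, 10, 3, 5, 1, 6, 2, 32]
32 > parent 10 at index 4, swap → [29, 22, 23, 11, 32, 3, 5, 1, 6, 2, 10]
32 > parent 22 at index 1, swap → [29, 32, 23, 11, 22, 3, 5, 1, 6, 2, 10]
32 > parent 29 at index 0, swap → [32, 29, 23, 11, 22, 3, 5, 1, 6, 2, 10]

[32, 29, 23, 11, 22, 3, 5, 1, 6, 2, 10]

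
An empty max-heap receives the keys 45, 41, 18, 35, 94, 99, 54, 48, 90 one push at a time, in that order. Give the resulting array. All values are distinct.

Insert 45:
  append 45 at index 0 → [45] (no swap needed)
Insert 41:
  append 41 at index 1 → [45, 41] (no swap needed)
Insert 18:
  append 18 at index 2 → [45, 41, 18] (no swap needed)
Insert 35:
  append 35 at index 3 → [45, 41, 18, 35] (no swap needed)
Insert 94:
  append 94 at index 4 → [45, 41, 18, 35, 94]
  94 > parent 41 at index 1, swap → [45, 94, 18, 35, 41]
  94 > parent 45 at index 0, swap → [94, 45, 18, 35, 41]
Insert 99:
  append 99 at index 5 → [94, 45, 18, 35, 41, 99]
  99 > parent 18 at index 2, swap → [94, 45, 99, 35, 41, 18]
  99 > parent 94 at index 0, swap → [99, 45, 94, 35, 41, 18]
Insert 54:
  append 54 at index 6 → [99, 45, 94, 35, 41, 18, 54] (no swap needed)
Insert 48:
  append 48 at index 7 → [99, 45, 94, 35, 41, 18, 54, 48]
  48 > parent 35 at index 3, swap → [99, 45, 94, 48, 41, 18, 54, 35]
  48 > parent 45 at index 1, swap → [99, 48, 94, 45, 41, 18, 54, 35]
Insert 90:
  append 90 at index 8 → [99, 48, 94, 45, 41, 18, 54, 35, 90]
  90 > parent 45 at index 3, swap → [99, 48, 94, 90, 41, 18, 54, 35, 45]
  90 > parent 48 at index 1, swap → [99, 90, 94, 48, 41, 18, 54, 35, 45]

[99, 90, 94, 48, 41, 18, 54, 35, 45]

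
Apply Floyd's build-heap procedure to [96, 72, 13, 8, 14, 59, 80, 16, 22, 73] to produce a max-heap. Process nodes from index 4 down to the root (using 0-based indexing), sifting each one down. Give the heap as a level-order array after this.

sift down from index 4:
  14 vs only child 73 at index 9, swap → [96, 72, 13, 8, 73, 59, 80, 16, 22, 14]
sift down from index 3:
  8 vs larger child 22 at index 8, swap → [96, 72, 13, 22, 73, 59, 80, 16, 8, 14]
sift down from index 2:
  13 vs larger child 80 at index 6, swap → [96, 72, 80, 22, 73, 59, 13, 16, 8, 14]
sift down from index 1:
  72 vs larger child 73 at index 4, swap → [96, 73, 80, 22, 72, 59, 13, 16, 8, 14]
sift down from index 0: already satisfies heap property

[96, 73, 80, 22, 72, 59, 13, 16, 8, 14]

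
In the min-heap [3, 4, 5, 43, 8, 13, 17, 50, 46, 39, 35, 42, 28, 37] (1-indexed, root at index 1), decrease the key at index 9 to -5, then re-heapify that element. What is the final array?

[-5, 3, 5, 4, 8, 13, 17, 50, 43, 39, 35, 42, 28, 37]

set index 9 from 46 to -5 → [3, 4, 5, 43, 8, 13, 17, 50, -5, 39, 35, 42, 28, 37]
-5 < parent 43 at index 4, swap → [3, 4, 5, -5, 8, 13, 17, 50, 43, 39, 35, 42, 28, 37]
-5 < parent 4 at index 2, swap → [3, -5, 5, 4, 8, 13, 17, 50, 43, 39, 35, 42, 28, 37]
-5 < parent 3 at index 1, swap → [-5, 3, 5, 4, 8, 13, 17, 50, 43, 39, 35, 42, 28, 37]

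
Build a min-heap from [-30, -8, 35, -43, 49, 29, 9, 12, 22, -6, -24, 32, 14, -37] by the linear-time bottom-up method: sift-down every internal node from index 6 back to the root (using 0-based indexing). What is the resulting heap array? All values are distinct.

[-43, -30, -37, -8, -24, 14, 9, 12, 22, -6, 49, 32, 29, 35]

sift down from index 6:
  9 vs only child -37 at index 13, swap → [-30, -8, 35, -43, 49, 29, -37, 12, 22, -6, -24, 32, 14, 9]
sift down from index 5:
  29 vs smaller child 14 at index 12, swap → [-30, -8, 35, -43, 49, 14, -37, 12, 22, -6, -24, 32, 29, 9]
sift down from index 4:
  49 vs smaller child -24 at index 10, swap → [-30, -8, 35, -43, -24, 14, -37, 12, 22, -6, 49, 32, 29, 9]
sift down from index 3: already satisfies heap property
sift down from index 2:
  35 vs smaller child -37 at index 6, swap → [-30, -8, -37, -43, -24, 14, 35, 12, 22, -6, 49, 32, 29, 9]
  35 vs only child 9 at index 13, swap → [-30, -8, -37, -43, -24, 14, 9, 12, 22, -6, 49, 32, 29, 35]
sift down from index 1:
  -8 vs smaller child -43 at index 3, swap → [-30, -43, -37, -8, -24, 14, 9, 12, 22, -6, 49, 32, 29, 35]
sift down from index 0:
  -30 vs smaller child -43 at index 1, swap → [-43, -30, -37, -8, -24, 14, 9, 12, 22, -6, 49, 32, 29, 35]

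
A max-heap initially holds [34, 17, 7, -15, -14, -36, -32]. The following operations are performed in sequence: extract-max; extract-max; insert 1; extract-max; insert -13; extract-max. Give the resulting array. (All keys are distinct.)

extract-max → returns 34:
  remove root 34; move last element -32 to root → [-32, 17, 7, -15, -14, -36]
  -32 vs larger child 17 at index 1, swap → [17, -32, 7, -15, -14, -36]
  -32 vs larger child -14 at index 4, swap → [17, -14, 7, -15, -32, -36]
extract-max → returns 17:
  remove root 17; move last element -36 to root → [-36, -14, 7, -15, -32]
  -36 vs larger child 7 at index 2, swap → [7, -14, -36, -15, -32]
insert 1:
  append 1 at index 5 → [7, -14, -36, -15, -32, 1]
  1 > parent -36 at index 2, swap → [7, -14, 1, -15, -32, -36]
extract-max → returns 7:
  remove root 7; move last element -36 to root → [-36, -14, 1, -15, -32]
  -36 vs larger child 1 at index 2, swap → [1, -14, -36, -15, -32]
insert -13:
  append -13 at index 5 → [1, -14, -36, -15, -32, -13]
  -13 > parent -36 at index 2, swap → [1, -14, -13, -15, -32, -36]
extract-max → returns 1:
  remove root 1; move last element -36 to root → [-36, -14, -13, -15, -32]
  -36 vs larger child -13 at index 2, swap → [-13, -14, -36, -15, -32]

[-13, -14, -36, -15, -32]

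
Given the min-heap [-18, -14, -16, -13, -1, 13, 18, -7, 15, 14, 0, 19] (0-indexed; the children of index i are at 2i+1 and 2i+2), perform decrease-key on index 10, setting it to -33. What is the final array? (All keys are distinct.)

set index 10 from 0 to -33 → [-18, -14, -16, -13, -1, 13, 18, -7, 15, 14, -33, 19]
-33 < parent -1 at index 4, swap → [-18, -14, -16, -13, -33, 13, 18, -7, 15, 14, -1, 19]
-33 < parent -14 at index 1, swap → [-18, -33, -16, -13, -14, 13, 18, -7, 15, 14, -1, 19]
-33 < parent -18 at index 0, swap → [-33, -18, -16, -13, -14, 13, 18, -7, 15, 14, -1, 19]

[-33, -18, -16, -13, -14, 13, 18, -7, 15, 14, -1, 19]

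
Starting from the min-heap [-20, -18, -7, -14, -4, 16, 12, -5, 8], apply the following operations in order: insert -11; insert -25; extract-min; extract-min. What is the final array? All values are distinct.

[-18, -14, -7, -5, -11, 16, 12, -4, 8]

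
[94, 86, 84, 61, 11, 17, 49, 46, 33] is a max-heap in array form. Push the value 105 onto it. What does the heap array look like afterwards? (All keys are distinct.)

[105, 94, 84, 61, 86, 17, 49, 46, 33, 11]

append 105 at index 9 → [94, 86, 84, 61, 11, 17, 49, 46, 33, 105]
105 > parent 11 at index 4, swap → [94, 86, 84, 61, 105, 17, 49, 46, 33, 11]
105 > parent 86 at index 1, swap → [94, 105, 84, 61, 86, 17, 49, 46, 33, 11]
105 > parent 94 at index 0, swap → [105, 94, 84, 61, 86, 17, 49, 46, 33, 11]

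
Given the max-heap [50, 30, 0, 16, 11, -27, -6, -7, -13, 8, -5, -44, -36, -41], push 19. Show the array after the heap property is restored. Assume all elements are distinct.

[50, 30, 19, 16, 11, -27, 0, -7, -13, 8, -5, -44, -36, -41, -6]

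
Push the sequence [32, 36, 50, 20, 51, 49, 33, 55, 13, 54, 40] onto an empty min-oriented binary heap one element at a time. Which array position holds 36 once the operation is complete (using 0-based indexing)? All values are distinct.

8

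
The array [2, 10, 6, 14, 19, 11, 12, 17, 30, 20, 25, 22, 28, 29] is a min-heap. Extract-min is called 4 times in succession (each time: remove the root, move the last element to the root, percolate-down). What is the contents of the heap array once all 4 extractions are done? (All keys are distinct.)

[12, 14, 22, 17, 19, 25, 29, 28, 30, 20]

extract-min #1 returns 2:
  remove root 2; move last element 29 to root → [29, 10, 6, 14, 19, 11, 12, 17, 30, 20, 25, 22, 28]
  29 vs smaller child 6 at index 2, swap → [6, 10, 29, 14, 19, 11, 12, 17, 30, 20, 25, 22, 28]
  29 vs smaller child 11 at index 5, swap → [6, 10, 11, 14, 19, 29, 12, 17, 30, 20, 25, 22, 28]
  29 vs smaller child 22 at index 11, swap → [6, 10, 11, 14, 19, 22, 12, 17, 30, 20, 25, 29, 28]
extract-min #2 returns 6:
  remove root 6; move last element 28 to root → [28, 10, 11, 14, 19, 22, 12, 17, 30, 20, 25, 29]
  28 vs smaller child 10 at index 1, swap → [10, 28, 11, 14, 19, 22, 12, 17, 30, 20, 25, 29]
  28 vs smaller child 14 at index 3, swap → [10, 14, 11, 28, 19, 22, 12, 17, 30, 20, 25, 29]
  28 vs smaller child 17 at index 7, swap → [10, 14, 11, 17, 19, 22, 12, 28, 30, 20, 25, 29]
extract-min #3 returns 10:
  remove root 10; move last element 29 to root → [29, 14, 11, 17, 19, 22, 12, 28, 30, 20, 25]
  29 vs smaller child 11 at index 2, swap → [11, 14, 29, 17, 19, 22, 12, 28, 30, 20, 25]
  29 vs smaller child 12 at index 6, swap → [11, 14, 12, 17, 19, 22, 29, 28, 30, 20, 25]
extract-min #4 returns 11:
  remove root 11; move last element 25 to root → [25, 14, 12, 17, 19, 22, 29, 28, 30, 20]
  25 vs smaller child 12 at index 2, swap → [12, 14, 25, 17, 19, 22, 29, 28, 30, 20]
  25 vs smaller child 22 at index 5, swap → [12, 14, 22, 17, 19, 25, 29, 28, 30, 20]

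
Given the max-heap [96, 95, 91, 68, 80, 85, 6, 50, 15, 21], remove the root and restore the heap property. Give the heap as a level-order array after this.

remove root 96; move last element 21 to root → [21, 95, 91, 68, 80, 85, 6, 50, 15]
21 vs larger child 95 at index 1, swap → [95, 21, 91, 68, 80, 85, 6, 50, 15]
21 vs larger child 80 at index 4, swap → [95, 80, 91, 68, 21, 85, 6, 50, 15]

[95, 80, 91, 68, 21, 85, 6, 50, 15]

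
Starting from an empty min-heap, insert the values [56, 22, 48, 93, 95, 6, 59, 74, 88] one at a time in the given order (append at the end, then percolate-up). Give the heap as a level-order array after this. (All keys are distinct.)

[6, 56, 22, 74, 95, 48, 59, 93, 88]

Insert 56:
  append 56 at index 0 → [56] (no swap needed)
Insert 22:
  append 22 at index 1 → [56, 22]
  22 < parent 56 at index 0, swap → [22, 56]
Insert 48:
  append 48 at index 2 → [22, 56, 48] (no swap needed)
Insert 93:
  append 93 at index 3 → [22, 56, 48, 93] (no swap needed)
Insert 95:
  append 95 at index 4 → [22, 56, 48, 93, 95] (no swap needed)
Insert 6:
  append 6 at index 5 → [22, 56, 48, 93, 95, 6]
  6 < parent 48 at index 2, swap → [22, 56, 6, 93, 95, 48]
  6 < parent 22 at index 0, swap → [6, 56, 22, 93, 95, 48]
Insert 59:
  append 59 at index 6 → [6, 56, 22, 93, 95, 48, 59] (no swap needed)
Insert 74:
  append 74 at index 7 → [6, 56, 22, 93, 95, 48, 59, 74]
  74 < parent 93 at index 3, swap → [6, 56, 22, 74, 95, 48, 59, 93]
Insert 88:
  append 88 at index 8 → [6, 56, 22, 74, 95, 48, 59, 93, 88] (no swap needed)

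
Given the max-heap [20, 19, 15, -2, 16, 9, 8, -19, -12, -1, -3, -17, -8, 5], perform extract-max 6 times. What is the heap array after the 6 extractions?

extract-max #1 returns 20:
  remove root 20; move last element 5 to root → [5, 19, 15, -2, 16, 9, 8, -19, -12, -1, -3, -17, -8]
  5 vs larger child 19 at index 1, swap → [19, 5, 15, -2, 16, 9, 8, -19, -12, -1, -3, -17, -8]
  5 vs larger child 16 at index 4, swap → [19, 16, 15, -2, 5, 9, 8, -19, -12, -1, -3, -17, -8]
extract-max #2 returns 19:
  remove root 19; move last element -8 to root → [-8, 16, 15, -2, 5, 9, 8, -19, -12, -1, -3, -17]
  -8 vs larger child 16 at index 1, swap → [16, -8, 15, -2, 5, 9, 8, -19, -12, -1, -3, -17]
  -8 vs larger child 5 at index 4, swap → [16, 5, 15, -2, -8, 9, 8, -19, -12, -1, -3, -17]
  -8 vs larger child -1 at index 9, swap → [16, 5, 15, -2, -1, 9, 8, -19, -12, -8, -3, -17]
extract-max #3 returns 16:
  remove root 16; move last element -17 to root → [-17, 5, 15, -2, -1, 9, 8, -19, -12, -8, -3]
  -17 vs larger child 15 at index 2, swap → [15, 5, -17, -2, -1, 9, 8, -19, -12, -8, -3]
  -17 vs larger child 9 at index 5, swap → [15, 5, 9, -2, -1, -17, 8, -19, -12, -8, -3]
extract-max #4 returns 15:
  remove root 15; move last element -3 to root → [-3, 5, 9, -2, -1, -17, 8, -19, -12, -8]
  -3 vs larger child 9 at index 2, swap → [9, 5, -3, -2, -1, -17, 8, -19, -12, -8]
  -3 vs larger child 8 at index 6, swap → [9, 5, 8, -2, -1, -17, -3, -19, -12, -8]
extract-max #5 returns 9:
  remove root 9; move last element -8 to root → [-8, 5, 8, -2, -1, -17, -3, -19, -12]
  -8 vs larger child 8 at index 2, swap → [8, 5, -8, -2, -1, -17, -3, -19, -12]
  -8 vs larger child -3 at index 6, swap → [8, 5, -3, -2, -1, -17, -8, -19, -12]
extract-max #6 returns 8:
  remove root 8; move last element -12 to root → [-12, 5, -3, -2, -1, -17, -8, -19]
  -12 vs larger child 5 at index 1, swap → [5, -12, -3, -2, -1, -17, -8, -19]
  -12 vs larger child -1 at index 4, swap → [5, -1, -3, -2, -12, -17, -8, -19]

[5, -1, -3, -2, -12, -17, -8, -19]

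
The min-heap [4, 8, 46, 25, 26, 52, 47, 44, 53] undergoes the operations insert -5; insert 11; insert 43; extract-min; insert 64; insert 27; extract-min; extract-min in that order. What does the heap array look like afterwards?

[11, 25, 27, 44, 26, 43, 47, 64, 53, 46, 52]

insert -5:
  append -5 at index 9 → [4, 8, 46, 25, 26, 52, 47, 44, 53, -5]
  -5 < parent 26 at index 4, swap → [4, 8, 46, 25, -5, 52, 47, 44, 53, 26]
  -5 < parent 8 at index 1, swap → [4, -5, 46, 25, 8, 52, 47, 44, 53, 26]
  -5 < parent 4 at index 0, swap → [-5, 4, 46, 25, 8, 52, 47, 44, 53, 26]
insert 11:
  append 11 at index 10 → [-5, 4, 46, 25, 8, 52, 47, 44, 53, 26, 11] (no swap needed)
insert 43:
  append 43 at index 11 → [-5, 4, 46, 25, 8, 52, 47, 44, 53, 26, 11, 43]
  43 < parent 52 at index 5, swap → [-5, 4, 46, 25, 8, 43, 47, 44, 53, 26, 11, 52]
  43 < parent 46 at index 2, swap → [-5, 4, 43, 25, 8, 46, 47, 44, 53, 26, 11, 52]
extract-min → returns -5:
  remove root -5; move last element 52 to root → [52, 4, 43, 25, 8, 46, 47, 44, 53, 26, 11]
  52 vs smaller child 4 at index 1, swap → [4, 52, 43, 25, 8, 46, 47, 44, 53, 26, 11]
  52 vs smaller child 8 at index 4, swap → [4, 8, 43, 25, 52, 46, 47, 44, 53, 26, 11]
  52 vs smaller child 11 at index 10, swap → [4, 8, 43, 25, 11, 46, 47, 44, 53, 26, 52]
insert 64:
  append 64 at index 11 → [4, 8, 43, 25, 11, 46, 47, 44, 53, 26, 52, 64] (no swap needed)
insert 27:
  append 27 at index 12 → [4, 8, 43, 25, 11, 46, 47, 44, 53, 26, 52, 64, 27]
  27 < parent 46 at index 5, swap → [4, 8, 43, 25, 11, 27, 47, 44, 53, 26, 52, 64, 46]
  27 < parent 43 at index 2, swap → [4, 8, 27, 25, 11, 43, 47, 44, 53, 26, 52, 64, 46]
extract-min → returns 4:
  remove root 4; move last element 46 to root → [46, 8, 27, 25, 11, 43, 47, 44, 53, 26, 52, 64]
  46 vs smaller child 8 at index 1, swap → [8, 46, 27, 25, 11, 43, 47, 44, 53, 26, 52, 64]
  46 vs smaller child 11 at index 4, swap → [8, 11, 27, 25, 46, 43, 47, 44, 53, 26, 52, 64]
  46 vs smaller child 26 at index 9, swap → [8, 11, 27, 25, 26, 43, 47, 44, 53, 46, 52, 64]
extract-min → returns 8:
  remove root 8; move last element 64 to root → [64, 11, 27, 25, 26, 43, 47, 44, 53, 46, 52]
  64 vs smaller child 11 at index 1, swap → [11, 64, 27, 25, 26, 43, 47, 44, 53, 46, 52]
  64 vs smaller child 25 at index 3, swap → [11, 25, 27, 64, 26, 43, 47, 44, 53, 46, 52]
  64 vs smaller child 44 at index 7, swap → [11, 25, 27, 44, 26, 43, 47, 64, 53, 46, 52]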